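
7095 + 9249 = 16344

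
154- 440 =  - 286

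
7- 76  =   - 69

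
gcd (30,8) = 2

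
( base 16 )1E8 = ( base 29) go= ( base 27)I2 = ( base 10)488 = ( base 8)750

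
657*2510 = 1649070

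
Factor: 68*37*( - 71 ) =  - 178636 = - 2^2*17^1*37^1*71^1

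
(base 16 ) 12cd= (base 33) 4ds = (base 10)4813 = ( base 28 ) 63P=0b1001011001101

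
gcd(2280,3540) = 60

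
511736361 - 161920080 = 349816281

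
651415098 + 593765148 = 1245180246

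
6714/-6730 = -3357/3365 = -1.00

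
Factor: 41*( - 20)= -820 =- 2^2*5^1*41^1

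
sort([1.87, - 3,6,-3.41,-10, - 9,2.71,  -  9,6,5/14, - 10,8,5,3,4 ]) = [-10, - 10, - 9,-9, - 3.41, -3,5/14,1.87, 2.71,3,4,5,6,6,8]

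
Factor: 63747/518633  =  81/659 = 3^4 * 659^(-1 )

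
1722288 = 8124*212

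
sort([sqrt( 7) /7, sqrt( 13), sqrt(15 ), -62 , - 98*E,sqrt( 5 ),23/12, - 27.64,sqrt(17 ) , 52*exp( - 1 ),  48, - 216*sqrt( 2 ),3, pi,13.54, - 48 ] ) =[ - 216*sqrt(2), - 98*E, - 62,- 48, - 27.64, sqrt(7 ) /7,23/12,  sqrt(  5) , 3 , pi, sqrt( 13 ),sqrt( 15),sqrt( 17 ), 13.54, 52* exp( - 1), 48] 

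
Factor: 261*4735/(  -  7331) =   -  3^2 * 5^1*29^1 *947^1*7331^(-1) = - 1235835/7331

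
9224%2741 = 1001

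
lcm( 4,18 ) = 36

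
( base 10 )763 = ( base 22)1CF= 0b1011111011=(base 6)3311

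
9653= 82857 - 73204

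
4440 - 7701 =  - 3261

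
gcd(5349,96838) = 1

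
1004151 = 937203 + 66948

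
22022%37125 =22022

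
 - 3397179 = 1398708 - 4795887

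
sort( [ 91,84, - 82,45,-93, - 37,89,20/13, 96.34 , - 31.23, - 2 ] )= [-93, - 82, - 37, - 31.23, - 2,20/13,45,84 , 89,91,96.34 ] 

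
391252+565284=956536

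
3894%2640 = 1254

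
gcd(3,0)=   3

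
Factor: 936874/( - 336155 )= -2^1*5^(  -  1 )*29^2*557^1 * 67231^(- 1)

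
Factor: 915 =3^1*5^1*61^1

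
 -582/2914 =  - 1+1166/1457=-  0.20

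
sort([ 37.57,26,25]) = [ 25, 26, 37.57 ] 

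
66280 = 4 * 16570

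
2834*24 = 68016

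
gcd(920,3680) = 920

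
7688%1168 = 680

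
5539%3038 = 2501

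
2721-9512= - 6791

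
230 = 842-612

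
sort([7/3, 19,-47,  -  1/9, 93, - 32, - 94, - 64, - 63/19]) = [ - 94, - 64, - 47, - 32 , -63/19 ,-1/9 , 7/3,  19, 93 ]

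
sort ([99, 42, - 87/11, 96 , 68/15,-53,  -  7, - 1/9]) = [  -  53 ,-87/11, - 7, - 1/9, 68/15,42, 96, 99]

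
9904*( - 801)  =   - 7933104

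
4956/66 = 75 + 1/11 =75.09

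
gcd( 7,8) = 1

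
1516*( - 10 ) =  - 15160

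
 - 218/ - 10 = 109/5 = 21.80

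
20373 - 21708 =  - 1335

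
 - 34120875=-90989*375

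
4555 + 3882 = 8437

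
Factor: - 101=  - 101^1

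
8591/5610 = 1 + 271/510 = 1.53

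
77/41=1  +  36/41 = 1.88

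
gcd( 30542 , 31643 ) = 1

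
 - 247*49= - 12103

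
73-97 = -24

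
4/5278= 2/2639  =  0.00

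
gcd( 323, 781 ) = 1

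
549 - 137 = 412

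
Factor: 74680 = 2^3*5^1 * 1867^1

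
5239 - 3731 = 1508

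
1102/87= 12+2/3 =12.67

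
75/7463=75/7463=0.01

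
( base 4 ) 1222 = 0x6A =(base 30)3G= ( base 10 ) 106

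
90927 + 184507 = 275434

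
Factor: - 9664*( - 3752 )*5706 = 206895725568 = 2^10*3^2*7^1*67^1*151^1*317^1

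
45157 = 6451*7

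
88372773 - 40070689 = 48302084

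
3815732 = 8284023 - 4468291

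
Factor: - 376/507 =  - 2^3 *3^(-1)*13^( - 2 ) * 47^1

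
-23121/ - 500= 23121/500 = 46.24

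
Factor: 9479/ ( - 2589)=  - 3^(  -  1) * 863^( - 1) * 9479^1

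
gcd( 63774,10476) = 54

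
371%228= 143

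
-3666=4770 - 8436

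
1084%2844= 1084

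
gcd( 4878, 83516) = 2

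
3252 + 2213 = 5465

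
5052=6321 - 1269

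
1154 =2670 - 1516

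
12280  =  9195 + 3085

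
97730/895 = 109 + 35/179 = 109.20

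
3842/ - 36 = -107+5/18 = -106.72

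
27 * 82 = 2214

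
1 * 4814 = 4814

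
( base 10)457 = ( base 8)711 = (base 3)121221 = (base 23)jk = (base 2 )111001001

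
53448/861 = 62  +  22/287  =  62.08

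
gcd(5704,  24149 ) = 31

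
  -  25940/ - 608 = 42 + 101/152 = 42.66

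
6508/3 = 6508/3 =2169.33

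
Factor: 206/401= 2^1*103^1*401^( - 1)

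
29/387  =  29/387 = 0.07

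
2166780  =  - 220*( - 9849)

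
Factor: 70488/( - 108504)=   -  89/137 = - 89^1*137^(- 1 ) 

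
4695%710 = 435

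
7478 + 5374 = 12852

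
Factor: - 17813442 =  - 2^1*3^1*2968907^1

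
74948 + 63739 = 138687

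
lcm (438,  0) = 0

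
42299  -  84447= - 42148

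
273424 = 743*368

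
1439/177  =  8 + 23/177 = 8.13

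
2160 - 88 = 2072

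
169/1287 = 13/99 = 0.13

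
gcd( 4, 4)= 4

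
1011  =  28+983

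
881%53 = 33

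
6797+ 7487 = 14284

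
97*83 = 8051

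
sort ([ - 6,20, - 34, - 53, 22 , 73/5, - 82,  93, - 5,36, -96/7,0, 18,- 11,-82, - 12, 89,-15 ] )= [ - 82, - 82, - 53, - 34, - 15,-96/7, - 12 ,-11,-6 ,  -  5, 0,73/5,18 , 20, 22,36 , 89 , 93]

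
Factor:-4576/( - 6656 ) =11/16 =2^( - 4)*11^1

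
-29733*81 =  - 2408373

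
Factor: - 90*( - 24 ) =2^4 * 3^3 * 5^1 =2160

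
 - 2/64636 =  - 1/32318 = - 0.00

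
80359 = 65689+14670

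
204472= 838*244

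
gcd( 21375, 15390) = 855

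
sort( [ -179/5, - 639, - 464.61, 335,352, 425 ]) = [ - 639, - 464.61, - 179/5, 335, 352, 425 ] 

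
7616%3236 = 1144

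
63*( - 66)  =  -4158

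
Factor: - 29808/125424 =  - 207/871 =- 3^2*13^ ( - 1)*23^1 * 67^ ( -1 )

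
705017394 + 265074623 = 970092017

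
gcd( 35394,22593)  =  51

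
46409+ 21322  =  67731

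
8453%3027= 2399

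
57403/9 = 6378 + 1/9 = 6378.11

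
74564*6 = 447384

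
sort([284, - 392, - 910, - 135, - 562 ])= [ - 910, - 562 , - 392, - 135, 284 ] 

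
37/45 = 37/45 = 0.82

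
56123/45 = 1247 + 8/45 = 1247.18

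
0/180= 0= 0.00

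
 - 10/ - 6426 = 5/3213 = 0.00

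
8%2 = 0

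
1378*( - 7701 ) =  - 10611978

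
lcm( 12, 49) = 588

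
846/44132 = 423/22066 = 0.02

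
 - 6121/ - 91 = 6121/91  =  67.26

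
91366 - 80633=10733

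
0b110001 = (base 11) 45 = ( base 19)2B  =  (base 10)49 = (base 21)27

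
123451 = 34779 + 88672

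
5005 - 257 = 4748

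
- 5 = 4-9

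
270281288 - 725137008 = -454855720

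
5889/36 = 163  +  7/12 = 163.58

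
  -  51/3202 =  -  1 +3151/3202 = - 0.02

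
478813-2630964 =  - 2152151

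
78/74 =1+2/37 = 1.05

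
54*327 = 17658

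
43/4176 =43/4176 =0.01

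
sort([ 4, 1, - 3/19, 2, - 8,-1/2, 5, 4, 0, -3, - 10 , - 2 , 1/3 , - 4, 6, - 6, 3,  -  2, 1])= [ - 10,-8, - 6, - 4, - 3, - 2,-2, - 1/2, - 3/19, 0, 1/3, 1,1,2, 3, 4,4,5,6]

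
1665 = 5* 333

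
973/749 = 139/107=1.30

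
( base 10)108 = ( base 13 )84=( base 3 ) 11000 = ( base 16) 6C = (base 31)3f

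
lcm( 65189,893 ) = 65189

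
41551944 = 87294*476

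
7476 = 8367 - 891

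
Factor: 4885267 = 227^1*21521^1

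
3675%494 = 217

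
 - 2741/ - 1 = 2741/1=2741.00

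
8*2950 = 23600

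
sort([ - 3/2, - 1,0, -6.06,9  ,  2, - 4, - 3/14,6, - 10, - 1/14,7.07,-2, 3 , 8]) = [ - 10, - 6.06 , - 4, - 2, - 3/2, - 1 , - 3/14, - 1/14, 0,2, 3,6,  7.07, 8, 9 ] 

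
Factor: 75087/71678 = 2^( - 1) * 3^6 *103^1*35839^(  -  1 ) 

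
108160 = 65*1664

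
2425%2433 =2425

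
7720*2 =15440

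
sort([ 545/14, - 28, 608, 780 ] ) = [ - 28,545/14, 608,780] 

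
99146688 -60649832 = 38496856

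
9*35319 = 317871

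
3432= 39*88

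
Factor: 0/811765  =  0^1 =0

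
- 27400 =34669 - 62069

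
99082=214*463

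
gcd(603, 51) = 3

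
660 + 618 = 1278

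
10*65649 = 656490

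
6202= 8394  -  2192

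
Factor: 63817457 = 11^3*47947^1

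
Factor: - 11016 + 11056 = 2^3*5^1 = 40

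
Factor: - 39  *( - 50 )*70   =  136500 = 2^2 * 3^1*5^3*7^1 * 13^1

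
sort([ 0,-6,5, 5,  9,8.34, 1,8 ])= [ - 6,0,1,5, 5,8, 8.34,9]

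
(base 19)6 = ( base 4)12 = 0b110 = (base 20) 6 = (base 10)6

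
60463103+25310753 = 85773856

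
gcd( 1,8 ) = 1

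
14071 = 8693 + 5378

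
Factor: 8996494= 2^1*13^1*229^1*1511^1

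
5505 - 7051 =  - 1546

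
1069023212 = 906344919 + 162678293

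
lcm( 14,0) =0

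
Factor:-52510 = -2^1*5^1 *59^1*89^1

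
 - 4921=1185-6106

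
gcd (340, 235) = 5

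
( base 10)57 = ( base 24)29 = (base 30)1r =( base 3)2010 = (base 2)111001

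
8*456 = 3648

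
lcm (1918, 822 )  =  5754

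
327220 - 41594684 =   -  41267464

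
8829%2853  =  270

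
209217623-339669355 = -130451732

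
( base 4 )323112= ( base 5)110143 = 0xED6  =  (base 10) 3798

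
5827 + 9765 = 15592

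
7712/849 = 7712/849 = 9.08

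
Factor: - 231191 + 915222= 397^1*1723^1 = 684031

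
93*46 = 4278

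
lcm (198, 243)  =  5346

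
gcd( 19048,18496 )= 8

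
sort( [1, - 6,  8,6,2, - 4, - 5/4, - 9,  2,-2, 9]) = [ - 9, - 6, - 4, - 2 , - 5/4,1,  2, 2,6, 8,9]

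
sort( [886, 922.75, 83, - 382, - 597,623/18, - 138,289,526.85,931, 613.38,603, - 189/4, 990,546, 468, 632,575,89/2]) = [ - 597,-382, - 138,-189/4, 623/18, 89/2, 83,289, 468, 526.85,546, 575,603, 613.38, 632, 886, 922.75,931,990 ]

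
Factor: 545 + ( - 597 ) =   -  52 = - 2^2*13^1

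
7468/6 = 3734/3 = 1244.67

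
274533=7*39219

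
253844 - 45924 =207920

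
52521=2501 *21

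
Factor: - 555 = -3^1*5^1*37^1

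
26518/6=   13259/3 = 4419.67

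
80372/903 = 80372/903= 89.01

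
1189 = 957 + 232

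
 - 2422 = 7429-9851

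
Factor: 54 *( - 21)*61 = - 2^1 * 3^4*7^1*61^1 = - 69174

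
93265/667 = 139+24/29 =139.83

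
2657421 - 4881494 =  - 2224073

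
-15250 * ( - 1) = 15250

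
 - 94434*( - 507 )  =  47878038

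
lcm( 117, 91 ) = 819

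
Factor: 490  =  2^1*5^1*7^2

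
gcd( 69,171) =3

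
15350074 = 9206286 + 6143788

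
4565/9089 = 4565/9089 =0.50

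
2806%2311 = 495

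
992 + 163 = 1155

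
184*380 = 69920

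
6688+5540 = 12228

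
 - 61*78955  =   - 4816255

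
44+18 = 62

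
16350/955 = 17 + 23/191 = 17.12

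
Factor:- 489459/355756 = -2^( - 2 )*3^1 *151^( - 1 )*277^1 = - 831/604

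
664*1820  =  1208480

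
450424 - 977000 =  - 526576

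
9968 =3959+6009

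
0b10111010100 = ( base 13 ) 8AA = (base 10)1492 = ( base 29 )1md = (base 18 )4AG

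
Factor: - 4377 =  - 3^1 * 1459^1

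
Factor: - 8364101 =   -  8364101^1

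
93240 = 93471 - 231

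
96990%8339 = 5261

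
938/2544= 469/1272=0.37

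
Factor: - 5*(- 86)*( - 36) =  - 15480 = - 2^3 * 3^2*5^1 * 43^1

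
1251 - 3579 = -2328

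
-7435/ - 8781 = 7435/8781 = 0.85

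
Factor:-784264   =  -2^3*13^1 *7541^1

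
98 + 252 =350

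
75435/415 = 15087/83 = 181.77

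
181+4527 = 4708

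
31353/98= 319+13/14 = 319.93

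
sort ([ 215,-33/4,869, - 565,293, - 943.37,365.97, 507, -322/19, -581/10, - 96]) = [ - 943.37, - 565, - 96,  -  581/10, - 322/19, - 33/4,215,293,365.97, 507, 869 ] 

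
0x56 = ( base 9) 105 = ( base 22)3k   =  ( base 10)86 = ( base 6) 222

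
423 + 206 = 629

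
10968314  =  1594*6881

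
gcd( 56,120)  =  8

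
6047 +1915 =7962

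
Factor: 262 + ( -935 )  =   - 673= - 673^1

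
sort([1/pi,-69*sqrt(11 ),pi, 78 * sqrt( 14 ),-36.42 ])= [-69*sqrt( 11 ),-36.42,1/pi,pi,78 *sqrt( 14)] 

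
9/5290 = 9/5290 = 0.00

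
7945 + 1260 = 9205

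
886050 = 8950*99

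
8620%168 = 52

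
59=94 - 35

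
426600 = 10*42660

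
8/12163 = 8/12163 = 0.00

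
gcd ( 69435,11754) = 9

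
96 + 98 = 194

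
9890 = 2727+7163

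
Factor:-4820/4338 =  - 2^1*3^(  -  2)*5^1 = - 10/9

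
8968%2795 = 583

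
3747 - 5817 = -2070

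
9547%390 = 187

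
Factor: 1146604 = 2^2*286651^1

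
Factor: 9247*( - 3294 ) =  - 2^1*3^3*7^1*61^1*1321^1  =  - 30459618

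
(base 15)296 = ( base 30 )JL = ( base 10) 591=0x24f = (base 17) 20D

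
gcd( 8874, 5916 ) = 2958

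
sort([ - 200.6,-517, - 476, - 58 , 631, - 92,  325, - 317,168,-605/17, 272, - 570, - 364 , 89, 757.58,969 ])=[ - 570, - 517, - 476, - 364, - 317, - 200.6, - 92, - 58, - 605/17,  89,168, 272,325,631, 757.58, 969]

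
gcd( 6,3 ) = 3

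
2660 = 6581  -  3921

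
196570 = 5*39314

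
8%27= 8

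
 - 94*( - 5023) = 472162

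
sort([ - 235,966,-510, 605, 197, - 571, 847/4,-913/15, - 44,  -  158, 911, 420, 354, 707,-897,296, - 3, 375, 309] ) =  [ - 897,-571,-510, - 235,-158 , - 913/15, - 44, - 3,  197,847/4,296, 309 , 354,375, 420, 605, 707, 911,966] 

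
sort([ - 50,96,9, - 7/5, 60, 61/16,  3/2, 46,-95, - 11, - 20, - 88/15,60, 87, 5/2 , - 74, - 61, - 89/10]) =[-95, - 74,-61, - 50, - 20,-11, - 89/10,-88/15,- 7/5, 3/2  ,  5/2,61/16,  9, 46, 60, 60, 87, 96]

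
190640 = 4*47660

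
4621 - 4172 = 449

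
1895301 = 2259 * 839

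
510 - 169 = 341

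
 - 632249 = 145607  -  777856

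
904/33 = 27 + 13/33 =27.39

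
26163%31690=26163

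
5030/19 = 264 + 14/19 = 264.74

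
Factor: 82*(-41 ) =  - 3362 = - 2^1* 41^2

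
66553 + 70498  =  137051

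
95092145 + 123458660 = 218550805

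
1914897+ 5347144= 7262041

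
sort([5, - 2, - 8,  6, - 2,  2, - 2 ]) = [  -  8 , - 2, - 2, - 2,  2,5, 6] 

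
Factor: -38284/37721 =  - 68/67  =  - 2^2*17^1*67^( - 1 )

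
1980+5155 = 7135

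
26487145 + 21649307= 48136452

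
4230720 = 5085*832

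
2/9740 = 1/4870=0.00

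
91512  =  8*11439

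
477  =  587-110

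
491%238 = 15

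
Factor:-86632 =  - 2^3*7^2 *13^1*17^1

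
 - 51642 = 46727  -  98369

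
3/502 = 3/502 = 0.01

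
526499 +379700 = 906199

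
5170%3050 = 2120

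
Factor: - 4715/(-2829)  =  5/3 = 3^(-1 )*5^1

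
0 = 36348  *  0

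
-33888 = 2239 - 36127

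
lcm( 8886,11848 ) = 35544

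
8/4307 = 8/4307 = 0.00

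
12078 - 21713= - 9635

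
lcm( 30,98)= 1470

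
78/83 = 78/83 = 0.94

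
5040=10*504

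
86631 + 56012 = 142643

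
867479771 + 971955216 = 1839434987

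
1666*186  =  309876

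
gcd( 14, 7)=7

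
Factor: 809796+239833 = 7^2*31^1 * 691^1 = 1049629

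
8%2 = 0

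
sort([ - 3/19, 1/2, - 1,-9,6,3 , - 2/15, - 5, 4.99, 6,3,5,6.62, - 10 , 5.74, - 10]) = [  -  10, - 10, - 9,- 5,-1, - 3/19,  -  2/15,1/2,3,3, 4.99 , 5,5.74, 6,  6, 6.62] 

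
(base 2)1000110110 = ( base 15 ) 27b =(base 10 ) 566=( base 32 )hm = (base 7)1436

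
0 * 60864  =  0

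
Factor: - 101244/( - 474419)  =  156/731=2^2*3^1 * 13^1*17^( - 1 )*43^(-1)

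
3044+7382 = 10426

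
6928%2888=1152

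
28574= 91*314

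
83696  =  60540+23156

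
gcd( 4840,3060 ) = 20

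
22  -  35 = - 13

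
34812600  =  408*85325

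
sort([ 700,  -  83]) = [ - 83, 700] 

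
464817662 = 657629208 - 192811546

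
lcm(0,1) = 0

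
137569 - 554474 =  - 416905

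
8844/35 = 8844/35 = 252.69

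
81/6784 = 81/6784 = 0.01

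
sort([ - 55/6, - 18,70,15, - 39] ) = [ - 39, - 18, - 55/6,15, 70] 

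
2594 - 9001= - 6407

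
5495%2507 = 481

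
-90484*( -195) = 17644380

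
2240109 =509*4401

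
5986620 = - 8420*( - 711)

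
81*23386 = 1894266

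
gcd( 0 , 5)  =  5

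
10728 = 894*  12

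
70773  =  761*93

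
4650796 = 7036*661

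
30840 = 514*60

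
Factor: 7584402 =2^1*3^1*7^1*89^1*2029^1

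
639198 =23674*27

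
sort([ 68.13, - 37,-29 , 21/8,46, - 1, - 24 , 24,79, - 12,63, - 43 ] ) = [ - 43,- 37 ,-29 , - 24, - 12,-1,21/8, 24,46,63, 68.13,79]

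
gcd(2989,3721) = 61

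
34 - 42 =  - 8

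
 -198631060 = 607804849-806435909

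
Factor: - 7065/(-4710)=2^( - 1)*3^1=3/2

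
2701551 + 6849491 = 9551042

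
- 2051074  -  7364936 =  - 9416010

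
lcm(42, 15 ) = 210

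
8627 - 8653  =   - 26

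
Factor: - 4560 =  - 2^4*3^1*5^1*19^1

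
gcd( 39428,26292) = 4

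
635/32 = 19 + 27/32 = 19.84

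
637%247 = 143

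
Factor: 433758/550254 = 13^1*67^1*83^1*293^( -1)*313^( - 1)=72293/91709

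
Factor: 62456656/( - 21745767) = - 2^4*3^( - 1)*137^1*1303^(-1) * 5563^( - 1) * 28493^1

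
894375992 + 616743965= 1511119957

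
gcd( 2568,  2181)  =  3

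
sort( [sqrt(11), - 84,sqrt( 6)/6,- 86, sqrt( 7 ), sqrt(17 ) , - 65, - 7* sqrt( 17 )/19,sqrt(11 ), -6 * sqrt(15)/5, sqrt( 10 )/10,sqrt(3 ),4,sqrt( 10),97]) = [ - 86,  -  84,-65, - 6*sqrt( 15)/5,-7 * sqrt( 17)/19  ,  sqrt( 10)/10,sqrt( 6)/6, sqrt( 3),sqrt(7), sqrt(  10 ),sqrt( 11 ), sqrt( 11 ), 4,sqrt(17), 97] 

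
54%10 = 4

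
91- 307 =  - 216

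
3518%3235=283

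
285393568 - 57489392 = 227904176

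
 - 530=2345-2875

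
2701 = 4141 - 1440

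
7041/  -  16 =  - 441 + 15/16 = - 440.06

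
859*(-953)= - 818627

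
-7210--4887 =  - 2323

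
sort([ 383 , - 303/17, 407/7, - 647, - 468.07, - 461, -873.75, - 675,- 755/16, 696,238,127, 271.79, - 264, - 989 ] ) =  [ - 989, - 873.75, - 675,  -  647, - 468.07,-461, - 264, - 755/16, - 303/17,407/7,127, 238,  271.79,383,696]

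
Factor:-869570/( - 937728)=2^( - 7)*3^( - 2)*5^1*11^( - 1 )*13^1*37^ ( - 1)* 6689^1= 434785/468864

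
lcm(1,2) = 2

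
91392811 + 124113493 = 215506304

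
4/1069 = 4/1069 =0.00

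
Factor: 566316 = 2^2*3^2*15731^1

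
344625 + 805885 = 1150510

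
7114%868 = 170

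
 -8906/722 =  - 13 + 240/361 = -12.34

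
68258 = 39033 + 29225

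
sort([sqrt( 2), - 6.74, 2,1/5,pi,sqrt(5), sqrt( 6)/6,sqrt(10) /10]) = [- 6.74, 1/5,sqrt(10 )/10, sqrt (6 ) /6,sqrt ( 2),2,sqrt( 5) , pi]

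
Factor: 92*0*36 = 0 = 0^1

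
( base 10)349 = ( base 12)251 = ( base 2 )101011101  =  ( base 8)535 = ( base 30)BJ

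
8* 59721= 477768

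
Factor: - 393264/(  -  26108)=2^2*3^2*61^( - 1 )*107^(  -  1)*2731^1  =  98316/6527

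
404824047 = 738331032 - 333506985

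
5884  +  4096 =9980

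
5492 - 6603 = -1111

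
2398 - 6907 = - 4509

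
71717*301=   21586817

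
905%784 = 121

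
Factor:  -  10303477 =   -  10303477^1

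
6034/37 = 6034/37 = 163.08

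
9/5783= 9/5783 = 0.00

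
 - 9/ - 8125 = 9/8125 = 0.00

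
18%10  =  8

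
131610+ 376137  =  507747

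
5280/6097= 5280/6097 = 0.87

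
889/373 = 889/373 = 2.38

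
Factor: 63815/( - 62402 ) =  -2^ (-1 ) * 5^1 * 41^ ( - 1) * 761^( - 1)*12763^1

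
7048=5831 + 1217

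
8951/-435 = - 8951/435 = - 20.58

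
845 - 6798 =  - 5953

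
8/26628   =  2/6657 = 0.00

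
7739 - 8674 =-935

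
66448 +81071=147519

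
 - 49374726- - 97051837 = 47677111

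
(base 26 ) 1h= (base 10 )43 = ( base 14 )31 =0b101011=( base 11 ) 3A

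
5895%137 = 4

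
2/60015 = 2/60015 = 0.00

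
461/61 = 461/61 = 7.56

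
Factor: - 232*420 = - 97440 = - 2^5*3^1* 5^1 * 7^1  *29^1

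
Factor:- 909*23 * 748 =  - 15638436 = - 2^2*3^2*11^1*17^1*23^1*101^1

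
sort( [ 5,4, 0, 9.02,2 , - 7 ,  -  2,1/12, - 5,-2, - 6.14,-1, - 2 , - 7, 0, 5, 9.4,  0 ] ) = [ - 7, - 7, - 6.14, - 5, - 2, - 2,-2, - 1,  0, 0, 0, 1/12,2, 4, 5,5,9.02, 9.4]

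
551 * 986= 543286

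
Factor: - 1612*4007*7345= - 47443440980 = - 2^2*5^1*13^2*31^1 * 113^1*4007^1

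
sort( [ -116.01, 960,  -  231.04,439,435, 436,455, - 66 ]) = [ -231.04,- 116.01, - 66,435,436, 439, 455,960 ]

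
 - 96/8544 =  - 1+88/89 = - 0.01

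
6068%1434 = 332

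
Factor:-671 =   -  11^1*61^1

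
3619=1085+2534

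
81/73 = 81/73 = 1.11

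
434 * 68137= 29571458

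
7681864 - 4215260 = 3466604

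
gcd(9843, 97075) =1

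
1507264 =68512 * 22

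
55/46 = 1 + 9/46 = 1.20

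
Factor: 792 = 2^3*3^2* 11^1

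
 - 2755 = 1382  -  4137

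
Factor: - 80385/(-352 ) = 2^ ( - 5 ) *3^1* 5^1 * 11^(-1)*23^1*233^1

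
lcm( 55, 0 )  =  0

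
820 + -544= 276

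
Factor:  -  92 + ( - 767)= -859 =- 859^1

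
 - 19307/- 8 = 19307/8 = 2413.38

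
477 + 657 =1134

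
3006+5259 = 8265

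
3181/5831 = 3181/5831 = 0.55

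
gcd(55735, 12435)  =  5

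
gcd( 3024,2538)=54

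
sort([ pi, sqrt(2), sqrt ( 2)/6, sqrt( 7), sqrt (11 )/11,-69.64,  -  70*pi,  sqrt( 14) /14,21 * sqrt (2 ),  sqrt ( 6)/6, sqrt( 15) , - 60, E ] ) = [ - 70*  pi,  -  69.64, - 60, sqrt( 2) /6, sqrt(14)/14, sqrt(11)/11 , sqrt( 6 ) /6,  sqrt (2), sqrt(7), E, pi, sqrt(15), 21* sqrt( 2 )] 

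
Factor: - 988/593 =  - 2^2*13^1*19^1*593^ (-1 )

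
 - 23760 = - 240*99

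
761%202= 155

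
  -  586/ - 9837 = 586/9837 = 0.06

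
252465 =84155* 3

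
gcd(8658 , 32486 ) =74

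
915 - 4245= - 3330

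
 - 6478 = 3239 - 9717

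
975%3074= 975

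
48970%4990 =4060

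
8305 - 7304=1001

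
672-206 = 466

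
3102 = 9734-6632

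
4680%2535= 2145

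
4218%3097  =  1121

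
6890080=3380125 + 3509955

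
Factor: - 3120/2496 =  - 5/4= -2^(-2) * 5^1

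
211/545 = 211/545   =  0.39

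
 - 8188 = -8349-  -  161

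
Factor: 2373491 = 337^1*7043^1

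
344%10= 4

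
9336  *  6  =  56016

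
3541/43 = 82 + 15/43 = 82.35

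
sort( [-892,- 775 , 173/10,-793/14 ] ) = [ - 892,-775,-793/14 , 173/10 ] 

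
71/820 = 71/820 = 0.09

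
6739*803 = 5411417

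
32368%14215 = 3938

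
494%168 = 158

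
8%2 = 0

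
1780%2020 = 1780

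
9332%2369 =2225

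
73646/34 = 2166+1/17 = 2166.06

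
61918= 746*83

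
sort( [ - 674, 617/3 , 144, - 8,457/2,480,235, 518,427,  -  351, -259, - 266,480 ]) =[ - 674, - 351, - 266, - 259,- 8, 144,617/3,457/2 , 235, 427,480,480,518 ] 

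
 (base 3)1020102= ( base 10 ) 902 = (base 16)386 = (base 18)2e2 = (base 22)1J0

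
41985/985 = 8397/197 = 42.62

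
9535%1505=505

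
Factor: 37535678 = 2^1*19^1*23^1*67^1*641^1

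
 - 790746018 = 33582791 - 824328809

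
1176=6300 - 5124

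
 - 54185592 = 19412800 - 73598392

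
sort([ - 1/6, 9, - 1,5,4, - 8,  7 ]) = [ - 8  , - 1, - 1/6, 4, 5, 7, 9 ]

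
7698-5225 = 2473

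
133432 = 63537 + 69895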